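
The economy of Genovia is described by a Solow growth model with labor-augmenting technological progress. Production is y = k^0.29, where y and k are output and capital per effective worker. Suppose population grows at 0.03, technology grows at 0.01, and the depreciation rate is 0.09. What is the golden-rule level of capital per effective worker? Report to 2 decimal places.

Break-even investment rate: n + g + δ = 0.03 + 0.01 + 0.09 = 0.13.
At the golden rule the marginal product of capital equals n+g+δ: 0.29·k^(0.29−1) = 0.13. Solving, k_gold = (0.29/0.13)^(1/0.71) ≈ 3.0959.

k_gold ≈ 3.10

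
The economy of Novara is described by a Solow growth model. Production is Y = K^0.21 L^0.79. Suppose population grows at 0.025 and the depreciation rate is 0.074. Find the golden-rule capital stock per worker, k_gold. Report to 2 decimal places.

k_gold ≈ 2.59

Break-even investment rate: n + δ = 0.025 + 0.074 = 0.099.
Golden rule sets MPK = n+δ: 0.21·k^(0.21−1) = 0.099, so k_gold = (0.21/0.099)^(1/0.79) ≈ 2.5906.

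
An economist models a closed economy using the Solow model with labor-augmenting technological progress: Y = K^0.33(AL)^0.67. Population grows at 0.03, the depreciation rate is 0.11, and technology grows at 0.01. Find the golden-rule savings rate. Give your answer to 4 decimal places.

n + g + δ = 0.03 + 0.01 + 0.11 = 0.15.
At the golden rule MPK = n+g+δ, and in any Cobb-Douglas steady state s = (n+g+δ)·k/y = MPK·k/y = capital's share 0.33.

s_gold = 0.3300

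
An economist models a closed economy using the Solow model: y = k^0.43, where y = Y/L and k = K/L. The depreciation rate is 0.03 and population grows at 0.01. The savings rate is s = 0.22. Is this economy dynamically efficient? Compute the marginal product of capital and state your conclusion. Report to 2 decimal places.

dynamically efficient; MPK ≈ 0.08

The effective depreciation rate is n + δ = 0.01 + 0.03 = 0.04.
Steady-state k*: s·k^0.43 = 0.04·k gives k* = (0.22/0.04)^(1/0.57) ≈ 19.9013.
MPK = 0.43·19.9013^(-0.57) ≈ 0.0782.
MPK > n+δ = 0.04, so the economy is dynamically efficient (under-saving).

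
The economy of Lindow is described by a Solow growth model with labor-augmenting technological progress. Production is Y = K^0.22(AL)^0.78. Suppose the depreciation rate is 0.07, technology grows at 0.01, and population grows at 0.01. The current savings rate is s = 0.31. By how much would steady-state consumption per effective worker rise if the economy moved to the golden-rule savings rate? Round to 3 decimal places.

Δc ≈ 0.026

Break-even investment rate: n + g + δ = 0.01 + 0.01 + 0.07 = 0.09.
Current steady state (s = 0.31): k* = (0.31/0.09)^(1/0.78) ≈ 4.8822, y* = 4.8822^0.22 ≈ 1.4174, c* = (1−0.31)·1.4174 ≈ 0.9780.
Maximizing c = f(k) − (n+g+δ)·k gives f'(k) = n+g+δ, i.e. 0.22·k^(0.22−1) = 0.09, so k_gold = (0.22/0.09)^(1/0.78) ≈ 3.1453.
y_gold = 3.1453^0.22 ≈ 1.2867, c_gold = y_gold − 0.09·k_gold ≈ 1.0036.
Gain: Δc = 1.0036 − 0.9780 ≈ 0.0256.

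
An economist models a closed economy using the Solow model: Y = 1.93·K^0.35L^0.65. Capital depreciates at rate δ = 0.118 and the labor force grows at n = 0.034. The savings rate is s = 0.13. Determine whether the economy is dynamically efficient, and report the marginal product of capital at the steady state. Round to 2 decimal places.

The effective depreciation rate is n + δ = 0.034 + 0.118 = 0.152.
Steady-state k*: s·A·k^0.35 = 0.152·k gives k* = (0.13·1.93/0.152)^(1/0.65) ≈ 2.1620.
MPK = 0.35·1.93·2.1620^(-0.65) ≈ 0.4092.
MPK > n+δ = 0.152, so the economy is dynamically efficient (under-saving).

dynamically efficient; MPK ≈ 0.41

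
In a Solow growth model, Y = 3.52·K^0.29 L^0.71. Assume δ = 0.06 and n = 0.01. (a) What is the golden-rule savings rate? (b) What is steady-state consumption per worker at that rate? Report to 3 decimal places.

(a) s_gold = 0.290; (b) c_gold ≈ 7.467

Capital per worker breaks even when investment replaces (n + δ)·k; here n + δ = 0.07.
For Cobb-Douglas, s_gold equals capital's share: s_gold = 0.29.
Golden rule sets MPK = n+δ: 0.29·3.52·k^(0.29−1) = 0.07, so k_gold = (0.29·3.52/0.07)^(1/0.71) ≈ 43.5727.
y_gold = 3.52·43.5727^0.29 ≈ 10.5176; c_gold = (1−0.29)·y_gold ≈ 7.4675.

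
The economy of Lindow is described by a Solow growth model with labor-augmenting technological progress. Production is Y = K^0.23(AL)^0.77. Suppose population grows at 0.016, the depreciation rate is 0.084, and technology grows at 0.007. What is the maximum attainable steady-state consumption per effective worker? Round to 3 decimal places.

Capital per effective worker breaks even when investment replaces (n + g + δ)·k; here n + g + δ = 0.107.
At the golden rule the marginal product of capital equals n+g+δ: 0.23·k^(0.23−1) = 0.107. Solving, k_gold = (0.23/0.107)^(1/0.77) ≈ 2.7016.
y_gold = 2.7016^0.23 ≈ 1.2568.
c_gold = y_gold − (n+g+δ)·k_gold = 1.2568 − 0.107·2.7016 ≈ 0.9677.

c_gold ≈ 0.968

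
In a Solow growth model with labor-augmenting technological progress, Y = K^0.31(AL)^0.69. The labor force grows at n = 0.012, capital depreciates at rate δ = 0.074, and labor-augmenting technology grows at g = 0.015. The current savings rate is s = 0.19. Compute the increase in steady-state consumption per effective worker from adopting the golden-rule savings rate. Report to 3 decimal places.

Break-even investment rate: n + g + δ = 0.012 + 0.015 + 0.074 = 0.101.
Current steady state (s = 0.19): k* = (0.19/0.101)^(1/0.69) ≈ 2.4988, y* = 2.4988^0.31 ≈ 1.3283, c* = (1−0.19)·1.3283 ≈ 1.0759.
Setting f'(k) = n+g+δ gives 0.31·k^(0.31−1) = 0.101, hence k_gold = (0.31/0.101)^(1/0.69) ≈ 5.0799.
y_gold = 5.0799^0.31 ≈ 1.6551, c_gold = y_gold − 0.101·k_gold ≈ 1.1420.
Gain: Δc = 1.1420 − 1.0759 ≈ 0.0661.

Δc ≈ 0.066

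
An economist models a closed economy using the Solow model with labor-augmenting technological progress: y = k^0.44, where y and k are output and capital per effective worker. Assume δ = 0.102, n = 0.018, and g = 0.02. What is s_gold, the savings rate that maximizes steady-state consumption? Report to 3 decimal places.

n + g + δ = 0.018 + 0.02 + 0.102 = 0.14.
At the golden rule MPK = n+g+δ, and in any Cobb-Douglas steady state s = (n+g+δ)·k/y = MPK·k/y = capital's share 0.44.

s_gold = 0.440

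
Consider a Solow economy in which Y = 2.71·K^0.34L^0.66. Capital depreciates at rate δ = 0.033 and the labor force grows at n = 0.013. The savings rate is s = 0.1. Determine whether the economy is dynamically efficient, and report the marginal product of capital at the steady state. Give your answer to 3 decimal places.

dynamically efficient; MPK ≈ 0.156

n + δ = 0.013 + 0.033 = 0.046.
Steady-state k*: s·A·k^0.34 = 0.046·k gives k* = (0.1·2.71/0.046)^(1/0.66) ≈ 14.6888.
MPK = 0.34·2.71·14.6888^(-0.66) ≈ 0.1564.
MPK > n+δ = 0.046, so the economy is dynamically efficient (under-saving).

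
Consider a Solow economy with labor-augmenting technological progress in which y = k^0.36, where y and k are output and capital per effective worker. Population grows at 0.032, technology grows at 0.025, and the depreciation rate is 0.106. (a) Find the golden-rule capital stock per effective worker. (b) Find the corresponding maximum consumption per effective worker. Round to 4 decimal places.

(a) k_gold ≈ 3.4489; (b) c_gold ≈ 0.9994

Capital per effective worker breaks even when investment replaces (n + g + δ)·k; here n + g + δ = 0.163.
Golden rule sets MPK = n+g+δ: 0.36·k^(0.36−1) = 0.163, so k_gold = (0.36/0.163)^(1/0.64) ≈ 3.4489.
y_gold = 3.4489^0.36 ≈ 1.5616; c_gold = y_gold − 0.163·k_gold ≈ 0.9994.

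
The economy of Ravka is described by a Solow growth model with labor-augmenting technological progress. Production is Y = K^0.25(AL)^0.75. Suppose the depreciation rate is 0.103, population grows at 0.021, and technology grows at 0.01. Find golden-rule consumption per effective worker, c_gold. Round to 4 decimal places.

c_gold ≈ 0.9233

Capital per effective worker breaks even when investment replaces (n + g + δ)·k; here n + g + δ = 0.134.
Golden rule sets MPK = n+g+δ: 0.25·k^(0.25−1) = 0.134, so k_gold = (0.25/0.134)^(1/0.75) ≈ 2.2967.
y_gold = 2.2967^0.25 ≈ 1.2311.
c_gold = y_gold − (n+g+δ)·k_gold = 1.2311 − 0.134·2.2967 ≈ 0.9233.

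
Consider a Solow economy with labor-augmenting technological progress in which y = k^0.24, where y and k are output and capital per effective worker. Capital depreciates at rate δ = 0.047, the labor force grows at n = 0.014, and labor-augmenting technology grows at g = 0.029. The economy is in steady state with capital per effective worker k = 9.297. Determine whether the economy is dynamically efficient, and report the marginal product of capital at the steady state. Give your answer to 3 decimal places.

dynamically inefficient; MPK ≈ 0.044

The effective depreciation rate is n + g + δ = 0.014 + 0.029 + 0.047 = 0.09.
MPK = 0.24·k^(0.24−1) = 0.24·9.297^(-0.76) ≈ 0.0441.
MPK < 0.09, so the economy is dynamically inefficient (over-saving).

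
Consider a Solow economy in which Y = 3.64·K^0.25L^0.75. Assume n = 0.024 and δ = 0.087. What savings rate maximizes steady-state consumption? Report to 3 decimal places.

s_gold = 0.250

Capital per worker breaks even when investment replaces (n + δ)·k; here n + δ = 0.111.
At the golden rule MPK = n+δ, and in any Cobb-Douglas steady state s = (n+δ)·k/y = MPK·k/y = capital's share 0.25.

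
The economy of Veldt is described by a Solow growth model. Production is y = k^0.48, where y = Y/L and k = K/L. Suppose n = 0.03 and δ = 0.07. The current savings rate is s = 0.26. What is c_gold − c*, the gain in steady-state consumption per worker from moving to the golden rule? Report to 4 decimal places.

Δc ≈ 0.4246

Capital per worker breaks even when investment replaces (n + δ)·k; here n + δ = 0.1.
Current steady state (s = 0.26): k* = (0.26/0.1)^(1/0.52) ≈ 6.2810, y* = 6.2810^0.48 ≈ 2.4158, c* = (1−0.26)·2.4158 ≈ 1.7877.
Golden rule sets MPK = n+δ: 0.48·k^(0.48−1) = 0.1, so k_gold = (0.48/0.1)^(1/0.52) ≈ 20.4211.
y_gold = 20.4211^0.48 ≈ 4.2544, c_gold = y_gold − 0.1·k_gold ≈ 2.2123.
Gain: Δc = 2.2123 − 1.7877 ≈ 0.4246.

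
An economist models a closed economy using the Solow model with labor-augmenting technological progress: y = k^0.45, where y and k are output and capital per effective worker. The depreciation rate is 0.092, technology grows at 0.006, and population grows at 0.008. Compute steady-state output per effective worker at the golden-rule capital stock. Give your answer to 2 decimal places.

y_gold ≈ 3.26

Capital per effective worker breaks even when investment replaces (n + g + δ)·k; here n + g + δ = 0.106.
At the golden rule the marginal product of capital equals n+g+δ: 0.45·k^(0.45−1) = 0.106. Solving, k_gold = (0.45/0.106)^(1/0.55) ≈ 13.8563.
Output: y_gold = k_gold^0.45 = 13.8563^0.45 ≈ 3.2639.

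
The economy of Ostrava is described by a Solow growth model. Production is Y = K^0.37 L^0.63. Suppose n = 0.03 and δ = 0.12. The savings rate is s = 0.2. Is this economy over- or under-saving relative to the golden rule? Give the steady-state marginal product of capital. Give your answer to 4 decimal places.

under-saving; MPK ≈ 0.2775

The effective depreciation rate is n + δ = 0.03 + 0.12 = 0.15.
Steady-state k*: s·k^0.37 = 0.15·k gives k* = (0.2/0.15)^(1/0.63) ≈ 1.5788.
MPK = 0.37·1.5788^(-0.63) ≈ 0.2775.
MPK > n+δ = 0.15, so the economy is dynamically efficient (under-saving).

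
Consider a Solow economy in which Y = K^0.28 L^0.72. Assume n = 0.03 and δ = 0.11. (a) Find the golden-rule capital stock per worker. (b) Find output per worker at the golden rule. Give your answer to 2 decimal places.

(a) k_gold ≈ 2.62; (b) y_gold ≈ 1.31

The effective depreciation rate is n + δ = 0.03 + 0.11 = 0.14.
Maximizing c = f(k) − (n+δ)·k gives f'(k) = n+δ, i.e. 0.28·k^(0.28−1) = 0.14, so k_gold = (0.28/0.14)^(1/0.72) ≈ 2.6188.
y_gold = 2.6188^0.28 ≈ 1.3094.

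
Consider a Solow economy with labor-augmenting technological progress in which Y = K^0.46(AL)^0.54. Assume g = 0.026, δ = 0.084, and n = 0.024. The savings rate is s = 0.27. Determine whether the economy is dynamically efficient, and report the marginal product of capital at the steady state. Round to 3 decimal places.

dynamically efficient; MPK ≈ 0.228

Break-even investment rate: n + g + δ = 0.024 + 0.026 + 0.084 = 0.134.
Steady-state k*: s·k^0.46 = 0.134·k gives k* = (0.27/0.134)^(1/0.54) ≈ 3.6597.
MPK = 0.46·3.6597^(-0.54) ≈ 0.2283.
MPK > n+g+δ = 0.134, so the economy is dynamically efficient (under-saving).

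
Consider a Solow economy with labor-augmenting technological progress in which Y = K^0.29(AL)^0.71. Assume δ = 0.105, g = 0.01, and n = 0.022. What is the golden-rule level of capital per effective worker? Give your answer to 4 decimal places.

k_gold ≈ 2.8754

Capital per effective worker breaks even when investment replaces (n + g + δ)·k; here n + g + δ = 0.137.
At the golden rule the marginal product of capital equals n+g+δ: 0.29·k^(0.29−1) = 0.137. Solving, k_gold = (0.29/0.137)^(1/0.71) ≈ 2.8754.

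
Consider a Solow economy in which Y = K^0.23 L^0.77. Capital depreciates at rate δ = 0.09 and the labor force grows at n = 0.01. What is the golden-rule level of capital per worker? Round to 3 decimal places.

Capital per worker breaks even when investment replaces (n + δ)·k; here n + δ = 0.1.
Setting f'(k) = n+δ gives 0.23·k^(0.23−1) = 0.1, hence k_gold = (0.23/0.1)^(1/0.77) ≈ 2.9497.

k_gold ≈ 2.950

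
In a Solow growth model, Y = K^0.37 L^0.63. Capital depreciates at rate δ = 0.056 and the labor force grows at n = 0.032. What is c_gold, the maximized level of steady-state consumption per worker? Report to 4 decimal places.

c_gold ≈ 1.4644

n + δ = 0.032 + 0.056 = 0.088.
Maximizing c = f(k) − (n+δ)·k gives f'(k) = n+δ, i.e. 0.37·k^(0.37−1) = 0.088, so k_gold = (0.37/0.088)^(1/0.63) ≈ 9.7731.
y_gold = 9.7731^0.37 ≈ 2.3244.
c_gold = y_gold − (n+δ)·k_gold = 2.3244 − 0.088·9.7731 ≈ 1.4644.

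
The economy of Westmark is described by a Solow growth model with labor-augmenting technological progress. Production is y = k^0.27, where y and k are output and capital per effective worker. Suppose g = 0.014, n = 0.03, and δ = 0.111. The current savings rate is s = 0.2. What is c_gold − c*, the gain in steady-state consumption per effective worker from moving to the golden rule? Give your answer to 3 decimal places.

Δc ≈ 0.017

The effective depreciation rate is n + g + δ = 0.03 + 0.014 + 0.111 = 0.155.
Current steady state (s = 0.2): k* = (0.2/0.155)^(1/0.73) ≈ 1.4179, y* = 1.4179^0.27 ≈ 1.0989, c* = (1−0.2)·1.0989 ≈ 0.8791.
At the golden rule the marginal product of capital equals n+g+δ: 0.27·k^(0.27−1) = 0.155. Solving, k_gold = (0.27/0.155)^(1/0.73) ≈ 2.1389.
y_gold = 2.1389^0.27 ≈ 1.2279, c_gold = y_gold − 0.155·k_gold ≈ 0.8963.
Gain: Δc = 0.8963 − 0.8791 ≈ 0.0172.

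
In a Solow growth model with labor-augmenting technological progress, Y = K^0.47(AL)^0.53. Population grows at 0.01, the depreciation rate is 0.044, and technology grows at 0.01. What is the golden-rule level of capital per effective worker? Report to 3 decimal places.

The effective depreciation rate is n + g + δ = 0.01 + 0.01 + 0.044 = 0.064.
At the golden rule the marginal product of capital equals n+g+δ: 0.47·k^(0.47−1) = 0.064. Solving, k_gold = (0.47/0.064)^(1/0.53) ≈ 43.0336.

k_gold ≈ 43.034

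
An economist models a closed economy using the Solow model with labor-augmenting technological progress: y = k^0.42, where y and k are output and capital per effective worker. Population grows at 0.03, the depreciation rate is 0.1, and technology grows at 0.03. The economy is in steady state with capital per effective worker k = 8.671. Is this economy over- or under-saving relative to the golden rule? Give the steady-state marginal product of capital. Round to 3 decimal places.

The effective depreciation rate is n + g + δ = 0.03 + 0.03 + 0.1 = 0.16.
MPK = 0.42·k^(0.42−1) = 0.42·8.671^(-0.58) ≈ 0.1200.
MPK < 0.16, so the economy is dynamically inefficient (over-saving).

over-saving; MPK ≈ 0.120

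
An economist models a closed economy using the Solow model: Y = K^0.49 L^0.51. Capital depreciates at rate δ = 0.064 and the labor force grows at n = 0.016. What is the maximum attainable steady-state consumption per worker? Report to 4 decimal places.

Capital per worker breaks even when investment replaces (n + δ)·k; here n + δ = 0.08.
At the golden rule the marginal product of capital equals n+δ: 0.49·k^(0.49−1) = 0.08. Solving, k_gold = (0.49/0.08)^(1/0.51) ≈ 34.9418.
y_gold = 34.9418^0.49 ≈ 5.7048.
c_gold = y_gold − (n+δ)·k_gold = 5.7048 − 0.08·34.9418 ≈ 2.9094.

c_gold ≈ 2.9094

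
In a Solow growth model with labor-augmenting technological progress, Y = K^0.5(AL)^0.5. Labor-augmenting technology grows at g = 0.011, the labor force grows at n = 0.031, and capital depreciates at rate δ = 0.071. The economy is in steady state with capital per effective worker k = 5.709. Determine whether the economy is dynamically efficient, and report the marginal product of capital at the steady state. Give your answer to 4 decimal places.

dynamically efficient; MPK ≈ 0.2093

n + g + δ = 0.031 + 0.011 + 0.071 = 0.113.
MPK = 0.5·k^(0.5−1) = 0.5·5.709^(-0.5) ≈ 0.2093.
MPK > 0.113, so the economy is dynamically efficient (under-saving).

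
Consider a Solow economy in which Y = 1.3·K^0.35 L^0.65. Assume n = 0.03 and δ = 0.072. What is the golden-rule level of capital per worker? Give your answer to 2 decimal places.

Break-even investment rate: n + δ = 0.03 + 0.072 = 0.102.
At the golden rule the marginal product of capital equals n+δ: 0.35·1.3·k^(0.35−1) = 0.102. Solving, k_gold = (0.35·1.3/0.102)^(1/0.65) ≈ 9.9792.

k_gold ≈ 9.98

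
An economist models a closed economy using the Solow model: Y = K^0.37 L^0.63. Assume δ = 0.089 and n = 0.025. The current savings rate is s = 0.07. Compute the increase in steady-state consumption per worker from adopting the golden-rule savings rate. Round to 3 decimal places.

Δc ≈ 0.559

Break-even investment rate: n + δ = 0.025 + 0.089 = 0.114.
Current steady state (s = 0.07): k* = (0.07/0.114)^(1/0.63) ≈ 0.4611, y* = 0.4611^0.37 ≈ 0.7509, c* = (1−0.07)·0.7509 ≈ 0.6984.
Golden rule sets MPK = n+δ: 0.37·k^(0.37−1) = 0.114, so k_gold = (0.37/0.114)^(1/0.63) ≈ 6.4801.
y_gold = 6.4801^0.37 ≈ 1.9966, c_gold = y_gold − 0.114·k_gold ≈ 1.2578.
Gain: Δc = 1.2578 − 0.6984 ≈ 0.5595.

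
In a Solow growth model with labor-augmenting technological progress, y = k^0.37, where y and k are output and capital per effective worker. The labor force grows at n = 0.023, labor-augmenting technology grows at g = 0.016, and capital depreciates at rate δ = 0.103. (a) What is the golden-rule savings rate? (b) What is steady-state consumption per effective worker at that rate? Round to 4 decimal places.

n + g + δ = 0.023 + 0.016 + 0.103 = 0.142.
For Cobb-Douglas, s_gold equals capital's share: s_gold = 0.37.
At the golden rule the marginal product of capital equals n+g+δ: 0.37·k^(0.37−1) = 0.142. Solving, k_gold = (0.37/0.142)^(1/0.63) ≈ 4.5728.
y_gold = 4.5728^0.37 ≈ 1.7550; c_gold = (1−0.37)·y_gold ≈ 1.1056.

(a) s_gold = 0.3700; (b) c_gold ≈ 1.1056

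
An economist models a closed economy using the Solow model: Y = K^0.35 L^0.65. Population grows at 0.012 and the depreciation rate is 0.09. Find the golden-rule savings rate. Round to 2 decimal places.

s_gold = 0.35

Break-even investment rate: n + δ = 0.012 + 0.09 = 0.102.
At the golden rule MPK = n+δ, and in any Cobb-Douglas steady state s = (n+δ)·k/y = MPK·k/y = capital's share 0.35.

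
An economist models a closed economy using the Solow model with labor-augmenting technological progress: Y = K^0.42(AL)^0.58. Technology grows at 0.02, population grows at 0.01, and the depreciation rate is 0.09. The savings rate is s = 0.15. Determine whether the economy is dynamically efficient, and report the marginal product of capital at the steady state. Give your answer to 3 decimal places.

Break-even investment rate: n + g + δ = 0.01 + 0.02 + 0.09 = 0.12.
Steady-state k*: s·k^0.42 = 0.12·k gives k* = (0.15/0.12)^(1/0.58) ≈ 1.4692.
MPK = 0.42·1.4692^(-0.58) ≈ 0.3360.
MPK > n+g+δ = 0.12, so the economy is dynamically efficient (under-saving).

dynamically efficient; MPK ≈ 0.336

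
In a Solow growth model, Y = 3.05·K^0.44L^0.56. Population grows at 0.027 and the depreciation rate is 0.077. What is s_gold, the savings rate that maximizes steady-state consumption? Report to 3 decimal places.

s_gold = 0.440

The effective depreciation rate is n + δ = 0.027 + 0.077 = 0.104.
At the golden rule MPK = n+δ, and in any Cobb-Douglas steady state s = (n+δ)·k/y = MPK·k/y = capital's share 0.44.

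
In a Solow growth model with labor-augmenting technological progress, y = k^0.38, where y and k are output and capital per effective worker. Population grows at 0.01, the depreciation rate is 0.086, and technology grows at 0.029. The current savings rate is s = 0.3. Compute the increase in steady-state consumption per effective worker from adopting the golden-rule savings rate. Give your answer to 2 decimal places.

n + g + δ = 0.01 + 0.029 + 0.086 = 0.125.
Current steady state (s = 0.3): k* = (0.3/0.125)^(1/0.62) ≈ 4.1043, y* = 4.1043^0.38 ≈ 1.7101, c* = (1−0.3)·1.7101 ≈ 1.1971.
At the golden rule the marginal product of capital equals n+g+δ: 0.38·k^(0.38−1) = 0.125. Solving, k_gold = (0.38/0.125)^(1/0.62) ≈ 6.0094.
y_gold = 6.0094^0.38 ≈ 1.9768, c_gold = y_gold − 0.125·k_gold ≈ 1.2256.
Gain: Δc = 1.2256 − 1.1971 ≈ 0.0285.

Δc ≈ 0.03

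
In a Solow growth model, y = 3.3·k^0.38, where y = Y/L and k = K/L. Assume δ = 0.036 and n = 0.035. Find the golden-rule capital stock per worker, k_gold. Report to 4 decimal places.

k_gold ≈ 102.6487

The effective depreciation rate is n + δ = 0.035 + 0.036 = 0.071.
At the golden rule the marginal product of capital equals n+δ: 0.38·3.3·k^(0.38−1) = 0.071. Solving, k_gold = (0.38·3.3/0.071)^(1/0.62) ≈ 102.6487.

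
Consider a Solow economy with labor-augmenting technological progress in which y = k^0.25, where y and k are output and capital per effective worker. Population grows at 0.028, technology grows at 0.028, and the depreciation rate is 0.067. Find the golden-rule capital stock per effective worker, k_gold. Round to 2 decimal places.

The effective depreciation rate is n + g + δ = 0.028 + 0.028 + 0.067 = 0.123.
Maximizing c = f(k) − (n+g+δ)·k gives f'(k) = n+g+δ, i.e. 0.25·k^(0.25−1) = 0.123, so k_gold = (0.25/0.123)^(1/0.75) ≈ 2.5746.

k_gold ≈ 2.57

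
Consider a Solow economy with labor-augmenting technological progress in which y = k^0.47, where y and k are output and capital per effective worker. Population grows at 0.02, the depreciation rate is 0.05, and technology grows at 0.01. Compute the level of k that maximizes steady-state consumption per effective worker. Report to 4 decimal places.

k_gold ≈ 28.2461

The effective depreciation rate is n + g + δ = 0.02 + 0.01 + 0.05 = 0.08.
Setting f'(k) = n+g+δ gives 0.47·k^(0.47−1) = 0.08, hence k_gold = (0.47/0.08)^(1/0.53) ≈ 28.2461.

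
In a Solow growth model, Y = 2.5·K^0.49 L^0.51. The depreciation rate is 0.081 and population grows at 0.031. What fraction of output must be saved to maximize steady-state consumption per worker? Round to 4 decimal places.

s_gold = 0.4900

The effective depreciation rate is n + δ = 0.031 + 0.081 = 0.112.
At the golden rule MPK = n+δ, and in any Cobb-Douglas steady state s = (n+δ)·k/y = MPK·k/y = capital's share 0.49.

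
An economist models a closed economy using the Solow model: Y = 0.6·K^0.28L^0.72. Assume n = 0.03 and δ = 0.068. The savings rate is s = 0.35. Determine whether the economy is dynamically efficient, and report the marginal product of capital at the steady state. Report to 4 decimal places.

dynamically inefficient; MPK ≈ 0.0784

Capital per worker breaks even when investment replaces (n + δ)·k; here n + δ = 0.098.
Steady-state k*: s·A·k^0.28 = 0.098·k gives k* = (0.35·0.6/0.098)^(1/0.72) ≈ 2.8821.
MPK = 0.28·0.6·2.8821^(-0.72) ≈ 0.0784.
MPK < n+δ = 0.098, so the economy is dynamically inefficient (over-saving).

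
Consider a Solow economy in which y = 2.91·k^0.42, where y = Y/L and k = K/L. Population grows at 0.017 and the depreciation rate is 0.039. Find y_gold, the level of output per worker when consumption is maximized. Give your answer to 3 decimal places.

y_gold ≈ 27.132

Capital per worker breaks even when investment replaces (n + δ)·k; here n + δ = 0.056.
Golden rule sets MPK = n+δ: 0.42·2.91·k^(0.42−1) = 0.056, so k_gold = (0.42·2.91/0.056)^(1/0.58) ≈ 203.4894.
Output: y_gold = 2.91·k_gold^0.42 = 2.91·203.4894^0.42 ≈ 27.1319.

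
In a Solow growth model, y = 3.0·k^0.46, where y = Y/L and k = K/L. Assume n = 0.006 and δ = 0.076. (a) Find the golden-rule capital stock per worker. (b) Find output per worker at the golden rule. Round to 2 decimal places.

(a) k_gold ≈ 186.42; (b) y_gold ≈ 33.23

Break-even investment rate: n + δ = 0.006 + 0.076 = 0.082.
Maximizing c = f(k) − (n+δ)·k gives f'(k) = n+δ, i.e. 0.46·3.0·k^(0.46−1) = 0.082, so k_gold = (0.46·3.0/0.082)^(1/0.54) ≈ 186.4194.
y_gold = 3.0·186.4194^0.46 ≈ 33.2313.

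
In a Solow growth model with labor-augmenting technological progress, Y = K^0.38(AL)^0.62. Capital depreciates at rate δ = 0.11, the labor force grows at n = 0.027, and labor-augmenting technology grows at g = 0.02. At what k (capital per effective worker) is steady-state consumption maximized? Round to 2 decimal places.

Break-even investment rate: n + g + δ = 0.027 + 0.02 + 0.11 = 0.157.
Golden rule sets MPK = n+g+δ: 0.38·k^(0.38−1) = 0.157, so k_gold = (0.38/0.157)^(1/0.62) ≈ 4.1607.

k_gold ≈ 4.16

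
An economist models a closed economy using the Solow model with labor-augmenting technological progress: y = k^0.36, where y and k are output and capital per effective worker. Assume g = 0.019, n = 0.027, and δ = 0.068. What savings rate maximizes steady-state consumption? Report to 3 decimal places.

s_gold = 0.360

n + g + δ = 0.027 + 0.019 + 0.068 = 0.114.
At the golden rule MPK = n+g+δ, and in any Cobb-Douglas steady state s = (n+g+δ)·k/y = MPK·k/y = capital's share 0.36.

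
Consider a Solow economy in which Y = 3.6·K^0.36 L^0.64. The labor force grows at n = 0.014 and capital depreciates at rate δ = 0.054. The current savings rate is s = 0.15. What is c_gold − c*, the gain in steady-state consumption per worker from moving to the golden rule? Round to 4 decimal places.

Break-even investment rate: n + δ = 0.014 + 0.054 = 0.068.
Current steady state (s = 0.15): k* = (0.15·3.6/0.068)^(1/0.64) ≈ 25.4724, y* = 3.6·25.4724^0.36 ≈ 11.5475, c* = (1−0.15)·11.5475 ≈ 9.8154.
Maximizing c = f(k) − (n+δ)·k gives f'(k) = n+δ, i.e. 0.36·3.6·k^(0.36−1) = 0.068, so k_gold = (0.36·3.6/0.068)^(1/0.64) ≈ 100.0346.
y_gold = 3.6·100.0346^0.36 ≈ 18.8954, c_gold = y_gold − 0.068·k_gold ≈ 12.0931.
Gain: Δc = 12.0931 − 9.8154 ≈ 2.2777.

Δc ≈ 2.2777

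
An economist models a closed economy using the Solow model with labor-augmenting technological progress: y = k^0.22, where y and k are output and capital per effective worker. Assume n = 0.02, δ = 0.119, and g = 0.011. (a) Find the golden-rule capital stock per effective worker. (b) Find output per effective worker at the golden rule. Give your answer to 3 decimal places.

Capital per effective worker breaks even when investment replaces (n + g + δ)·k; here n + g + δ = 0.15.
At the golden rule the marginal product of capital equals n+g+δ: 0.22·k^(0.22−1) = 0.15. Solving, k_gold = (0.22/0.15)^(1/0.78) ≈ 1.6340.
y_gold = 1.6340^0.22 ≈ 1.1141.

(a) k_gold ≈ 1.634; (b) y_gold ≈ 1.114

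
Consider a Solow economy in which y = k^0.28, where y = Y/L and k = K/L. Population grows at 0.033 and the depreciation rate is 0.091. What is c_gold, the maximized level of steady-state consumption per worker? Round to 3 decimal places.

The effective depreciation rate is n + δ = 0.033 + 0.091 = 0.124.
Maximizing c = f(k) − (n+δ)·k gives f'(k) = n+δ, i.e. 0.28·k^(0.28−1) = 0.124, so k_gold = (0.28/0.124)^(1/0.72) ≈ 3.0996.
y_gold = 3.0996^0.28 ≈ 1.3727.
c_gold = y_gold − (n+δ)·k_gold = 1.3727 − 0.124·3.0996 ≈ 0.9883.

c_gold ≈ 0.988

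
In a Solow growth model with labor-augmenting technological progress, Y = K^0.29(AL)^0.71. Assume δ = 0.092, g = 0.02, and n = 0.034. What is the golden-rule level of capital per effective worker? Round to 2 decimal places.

k_gold ≈ 2.63

Capital per effective worker breaks even when investment replaces (n + g + δ)·k; here n + g + δ = 0.146.
Golden rule sets MPK = n+g+δ: 0.29·k^(0.29−1) = 0.146, so k_gold = (0.29/0.146)^(1/0.71) ≈ 2.6289.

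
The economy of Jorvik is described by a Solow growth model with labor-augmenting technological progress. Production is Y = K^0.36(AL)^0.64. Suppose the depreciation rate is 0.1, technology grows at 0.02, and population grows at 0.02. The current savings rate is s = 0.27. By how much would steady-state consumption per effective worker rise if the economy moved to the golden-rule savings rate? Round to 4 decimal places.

n + g + δ = 0.02 + 0.02 + 0.1 = 0.14.
Current steady state (s = 0.27): k* = (0.27/0.14)^(1/0.64) ≈ 2.7905, y* = 2.7905^0.36 ≈ 1.4469, c* = (1−0.27)·1.4469 ≈ 1.0563.
At the golden rule the marginal product of capital equals n+g+δ: 0.36·k^(0.36−1) = 0.14. Solving, k_gold = (0.36/0.14)^(1/0.64) ≈ 4.3742.
y_gold = 4.3742^0.36 ≈ 1.7011, c_gold = y_gold − 0.14·k_gold ≈ 1.0887.
Gain: Δc = 1.0887 − 1.0563 ≈ 0.0324.

Δc ≈ 0.0324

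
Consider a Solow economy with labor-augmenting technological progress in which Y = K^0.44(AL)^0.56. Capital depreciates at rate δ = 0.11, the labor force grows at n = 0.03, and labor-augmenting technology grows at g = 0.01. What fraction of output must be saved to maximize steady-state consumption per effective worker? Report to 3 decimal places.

s_gold = 0.440

n + g + δ = 0.03 + 0.01 + 0.11 = 0.15.
At the golden rule MPK = n+g+δ, and in any Cobb-Douglas steady state s = (n+g+δ)·k/y = MPK·k/y = capital's share 0.44.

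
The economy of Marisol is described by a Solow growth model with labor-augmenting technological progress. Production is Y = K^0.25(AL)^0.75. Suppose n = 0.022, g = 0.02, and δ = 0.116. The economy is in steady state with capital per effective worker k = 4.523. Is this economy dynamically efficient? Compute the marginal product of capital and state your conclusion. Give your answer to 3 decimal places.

The effective depreciation rate is n + g + δ = 0.022 + 0.02 + 0.116 = 0.158.
MPK = 0.25·k^(0.25−1) = 0.25·4.523^(-0.75) ≈ 0.0806.
MPK < 0.158, so the economy is dynamically inefficient (over-saving).

dynamically inefficient; MPK ≈ 0.081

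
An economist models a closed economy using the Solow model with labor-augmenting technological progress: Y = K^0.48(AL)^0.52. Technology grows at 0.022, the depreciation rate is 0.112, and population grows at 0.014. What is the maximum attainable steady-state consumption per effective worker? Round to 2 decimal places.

n + g + δ = 0.014 + 0.022 + 0.112 = 0.148.
At the golden rule the marginal product of capital equals n+g+δ: 0.48·k^(0.48−1) = 0.148. Solving, k_gold = (0.48/0.148)^(1/0.52) ≈ 9.6084.
y_gold = 9.6084^0.48 ≈ 2.9626.
c_gold = y_gold − (n+g+δ)·k_gold = 2.9626 − 0.148·9.6084 ≈ 1.5406.

c_gold ≈ 1.54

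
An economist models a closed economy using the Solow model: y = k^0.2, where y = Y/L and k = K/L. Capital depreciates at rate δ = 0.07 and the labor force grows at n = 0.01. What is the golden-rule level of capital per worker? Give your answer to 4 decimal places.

k_gold ≈ 3.1436

Break-even investment rate: n + δ = 0.01 + 0.07 = 0.08.
Golden rule sets MPK = n+δ: 0.2·k^(0.2−1) = 0.08, so k_gold = (0.2/0.08)^(1/0.8) ≈ 3.1436.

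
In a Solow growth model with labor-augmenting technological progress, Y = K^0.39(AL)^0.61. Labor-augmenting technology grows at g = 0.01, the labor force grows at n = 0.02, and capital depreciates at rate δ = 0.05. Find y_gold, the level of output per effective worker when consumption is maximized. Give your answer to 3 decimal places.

n + g + δ = 0.02 + 0.01 + 0.05 = 0.08.
Golden rule sets MPK = n+g+δ: 0.39·k^(0.39−1) = 0.08, so k_gold = (0.39/0.08)^(1/0.61) ≈ 13.4223.
Output: y_gold = k_gold^0.39 = 13.4223^0.39 ≈ 2.7533.

y_gold ≈ 2.753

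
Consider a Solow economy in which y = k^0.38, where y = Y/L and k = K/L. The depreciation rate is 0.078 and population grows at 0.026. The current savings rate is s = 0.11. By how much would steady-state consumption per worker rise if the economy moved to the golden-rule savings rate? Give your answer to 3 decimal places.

The effective depreciation rate is n + δ = 0.026 + 0.078 = 0.104.
Current steady state (s = 0.11): k* = (0.11/0.104)^(1/0.62) ≈ 1.0947, y* = 1.0947^0.38 ≈ 1.0350, c* = (1−0.11)·1.0350 ≈ 0.9211.
Setting f'(k) = n+δ gives 0.38·k^(0.38−1) = 0.104, hence k_gold = (0.38/0.104)^(1/0.62) ≈ 8.0847.
y_gold = 8.0847^0.38 ≈ 2.2126, c_gold = y_gold − 0.104·k_gold ≈ 1.3718.
Gain: Δc = 1.3718 − 0.9211 ≈ 0.4507.

Δc ≈ 0.451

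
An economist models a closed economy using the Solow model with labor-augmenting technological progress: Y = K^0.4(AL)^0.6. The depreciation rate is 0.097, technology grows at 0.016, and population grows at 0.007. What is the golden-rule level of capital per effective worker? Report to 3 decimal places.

Break-even investment rate: n + g + δ = 0.007 + 0.016 + 0.097 = 0.12.
Setting f'(k) = n+g+δ gives 0.4·k^(0.4−1) = 0.12, hence k_gold = (0.4/0.12)^(1/0.6) ≈ 7.4381.

k_gold ≈ 7.438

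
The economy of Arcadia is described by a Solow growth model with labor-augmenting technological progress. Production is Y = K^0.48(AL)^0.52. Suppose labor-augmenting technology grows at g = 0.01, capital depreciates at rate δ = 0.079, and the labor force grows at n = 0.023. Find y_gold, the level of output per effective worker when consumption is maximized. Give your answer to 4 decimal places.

The effective depreciation rate is n + g + δ = 0.023 + 0.01 + 0.079 = 0.112.
At the golden rule the marginal product of capital equals n+g+δ: 0.48·k^(0.48−1) = 0.112. Solving, k_gold = (0.48/0.112)^(1/0.52) ≈ 16.4221.
Output: y_gold = k_gold^0.48 = 16.4221^0.48 ≈ 3.8318.

y_gold ≈ 3.8318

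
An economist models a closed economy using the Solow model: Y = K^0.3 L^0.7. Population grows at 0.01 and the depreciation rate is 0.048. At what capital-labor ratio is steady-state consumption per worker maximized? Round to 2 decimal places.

Break-even investment rate: n + δ = 0.01 + 0.048 = 0.058.
At the golden rule the marginal product of capital equals n+δ: 0.3·k^(0.3−1) = 0.058. Solving, k_gold = (0.3/0.058)^(1/0.7) ≈ 10.4607.

k_gold ≈ 10.46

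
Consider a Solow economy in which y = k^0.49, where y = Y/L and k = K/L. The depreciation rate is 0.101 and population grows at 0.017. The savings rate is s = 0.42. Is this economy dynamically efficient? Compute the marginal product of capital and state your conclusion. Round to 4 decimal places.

n + δ = 0.017 + 0.101 = 0.118.
Steady-state k*: s·k^0.49 = 0.118·k gives k* = (0.42/0.118)^(1/0.51) ≈ 12.0535.
MPK = 0.49·12.0535^(-0.51) ≈ 0.1377.
MPK > n+δ = 0.118, so the economy is dynamically efficient (under-saving).

dynamically efficient; MPK ≈ 0.1377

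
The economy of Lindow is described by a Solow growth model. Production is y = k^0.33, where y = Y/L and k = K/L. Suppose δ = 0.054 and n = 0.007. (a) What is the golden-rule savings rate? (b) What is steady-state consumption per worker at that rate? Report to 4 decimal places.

(a) s_gold = 0.3300; (b) c_gold ≈ 1.5388

Capital per worker breaks even when investment replaces (n + δ)·k; here n + δ = 0.061.
For Cobb-Douglas, s_gold equals capital's share: s_gold = 0.33.
At the golden rule the marginal product of capital equals n+δ: 0.33·k^(0.33−1) = 0.061. Solving, k_gold = (0.33/0.061)^(1/0.67) ≈ 12.4252.
y_gold = 12.4252^0.33 ≈ 2.2968; c_gold = (1−0.33)·y_gold ≈ 1.5388.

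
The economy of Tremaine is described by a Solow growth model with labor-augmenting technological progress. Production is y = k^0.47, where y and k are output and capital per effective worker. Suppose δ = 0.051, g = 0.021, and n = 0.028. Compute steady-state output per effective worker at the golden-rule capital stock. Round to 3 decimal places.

y_gold ≈ 3.945

Break-even investment rate: n + g + δ = 0.028 + 0.021 + 0.051 = 0.1.
Maximizing c = f(k) − (n+g+δ)·k gives f'(k) = n+g+δ, i.e. 0.47·k^(0.47−1) = 0.1, so k_gold = (0.47/0.1)^(1/0.53) ≈ 18.5400.
Output: y_gold = k_gold^0.47 = 18.5400^0.47 ≈ 3.9447.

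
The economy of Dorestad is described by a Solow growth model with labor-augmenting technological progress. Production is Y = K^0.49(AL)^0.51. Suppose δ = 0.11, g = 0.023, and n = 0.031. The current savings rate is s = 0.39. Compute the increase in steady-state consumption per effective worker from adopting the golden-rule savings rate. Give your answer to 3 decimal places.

Δc ≈ 0.058

Break-even investment rate: n + g + δ = 0.031 + 0.023 + 0.11 = 0.164.
Current steady state (s = 0.39): k* = (0.39/0.164)^(1/0.51) ≈ 5.4662, y* = 5.4662^0.49 ≈ 2.2986, c* = (1−0.39)·2.2986 ≈ 1.4022.
Setting f'(k) = n+g+δ gives 0.49·k^(0.49−1) = 0.164, hence k_gold = (0.49/0.164)^(1/0.51) ≈ 8.5519.
y_gold = 8.5519^0.49 ≈ 2.8623, c_gold = y_gold − 0.164·k_gold ≈ 1.4598.
Gain: Δc = 1.4598 − 1.4022 ≈ 0.0576.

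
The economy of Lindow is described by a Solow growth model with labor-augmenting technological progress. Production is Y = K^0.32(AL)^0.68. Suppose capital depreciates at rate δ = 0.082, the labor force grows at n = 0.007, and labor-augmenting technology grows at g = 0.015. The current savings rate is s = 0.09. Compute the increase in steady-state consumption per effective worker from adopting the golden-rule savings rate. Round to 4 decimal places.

Capital per effective worker breaks even when investment replaces (n + g + δ)·k; here n + g + δ = 0.104.
Current steady state (s = 0.09): k* = (0.09/0.104)^(1/0.68) ≈ 0.8085, y* = 0.8085^0.32 ≈ 0.9342, c* = (1−0.09)·0.9342 ≈ 0.8501.
Setting f'(k) = n+g+δ gives 0.32·k^(0.32−1) = 0.104, hence k_gold = (0.32/0.104)^(1/0.68) ≈ 5.2218.
y_gold = 5.2218^0.32 ≈ 1.6971, c_gold = y_gold − 0.104·k_gold ≈ 1.1540.
Gain: Δc = 1.1540 − 0.8501 ≈ 0.3039.

Δc ≈ 0.3039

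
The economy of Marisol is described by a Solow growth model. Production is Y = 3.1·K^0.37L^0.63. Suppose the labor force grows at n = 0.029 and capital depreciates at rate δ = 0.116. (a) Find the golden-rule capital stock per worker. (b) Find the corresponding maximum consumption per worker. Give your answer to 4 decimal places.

Break-even investment rate: n + δ = 0.029 + 0.116 = 0.145.
Maximizing c = f(k) − (n+δ)·k gives f'(k) = n+δ, i.e. 0.37·3.1·k^(0.37−1) = 0.145, so k_gold = (0.37·3.1/0.145)^(1/0.63) ≈ 26.6506.
y_gold = 3.1·26.6506^0.37 ≈ 10.4442; c_gold = y_gold − 0.145·k_gold ≈ 6.5798.

(a) k_gold ≈ 26.6506; (b) c_gold ≈ 6.5798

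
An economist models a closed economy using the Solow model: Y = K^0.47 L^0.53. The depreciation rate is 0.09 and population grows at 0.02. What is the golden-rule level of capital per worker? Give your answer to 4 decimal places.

The effective depreciation rate is n + δ = 0.02 + 0.09 = 0.11.
Setting f'(k) = n+δ gives 0.47·k^(0.47−1) = 0.11, hence k_gold = (0.47/0.11)^(1/0.53) ≈ 15.4885.

k_gold ≈ 15.4885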